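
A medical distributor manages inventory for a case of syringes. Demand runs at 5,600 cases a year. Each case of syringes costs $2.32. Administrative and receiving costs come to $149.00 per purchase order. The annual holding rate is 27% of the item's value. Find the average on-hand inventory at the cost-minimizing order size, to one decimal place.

Average inventory ≈ 816.1 cases

Holding cost H = 0.27 × $2.32 = $0.6264 per unit per year.
EOQ = √(2DS/H) = √(2 × 5,600 × 149 / 0.6264) ≈ 1632.21.
Average inventory = Q*/2 ≈ 1632.21 / 2 = 816.105.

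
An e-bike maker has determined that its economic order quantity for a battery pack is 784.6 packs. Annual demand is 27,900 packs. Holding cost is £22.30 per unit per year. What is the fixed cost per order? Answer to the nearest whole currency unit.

S ≈ £246

Invert the EOQ relation Q*² = 2DS/H.
From Q* = √(2DS/H): S = Q*²H / (2D) = 784.6² × 22.3 / (2 × 27,900) = 246.0182.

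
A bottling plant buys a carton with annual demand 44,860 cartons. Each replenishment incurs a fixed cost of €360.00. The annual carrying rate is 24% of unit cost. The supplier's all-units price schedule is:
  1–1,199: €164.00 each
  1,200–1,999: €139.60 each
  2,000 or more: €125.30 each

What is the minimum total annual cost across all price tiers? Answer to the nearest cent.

TC* ≈ €5,659,104.80

Holding cost per unit per year at price C is H = 0.24·C.
Candidates are each tier's EOQ (if it falls in that tier) and each price-break quantity.
EOQ at €164.00 = 905.9 (feasible in tier 1): TC = 44,860×€164.00 + (44,860/905.9)×360 + (905.9/2)×0.24×€164.00 = €7,392,695.25.
EOQ at €139.60 = 981.9 < 1200, so use break Q=1200: TC = 44,860×€139.60 + (44,860/1200.0)×360 + (1200.0/2)×0.24×€139.60 = €6,296,016.40.
EOQ at €125.30 = 1036.4 < 2000, so use break Q=2000: TC = 44,860×€125.30 + (44,860/2000.0)×360 + (2000.0/2)×0.24×€125.30 = €5,659,104.80.
Lowest total cost among the candidates is at Q = 2000.0.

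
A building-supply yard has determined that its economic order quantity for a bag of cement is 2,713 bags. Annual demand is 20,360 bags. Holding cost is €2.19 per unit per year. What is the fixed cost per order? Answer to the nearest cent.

S ≈ €395.85

The basic EOQ model gives Q* = √(2DS/H); rearrange for the unknown.
From Q* = √(2DS/H): S = Q*²H / (2D) = 2,713² × 2.19 / (2 × 20,360) = 395.8548.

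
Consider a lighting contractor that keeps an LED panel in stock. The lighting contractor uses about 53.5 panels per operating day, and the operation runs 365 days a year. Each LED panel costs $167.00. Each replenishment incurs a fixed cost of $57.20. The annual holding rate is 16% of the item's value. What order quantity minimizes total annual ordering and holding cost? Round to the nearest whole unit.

Q* ≈ 289 panels

Annual demand D = 53.5 × 365 = 19,527.5.
Holding cost H = 0.16 × $167.00 = $26.7200 per unit per year.
EOQ = √(2DS / H) = √(2 × 19,527.5 × 57.2 / 26.72).
= √(2,233,946 / 26.72) = √83,605.7635 ≈ 289.147.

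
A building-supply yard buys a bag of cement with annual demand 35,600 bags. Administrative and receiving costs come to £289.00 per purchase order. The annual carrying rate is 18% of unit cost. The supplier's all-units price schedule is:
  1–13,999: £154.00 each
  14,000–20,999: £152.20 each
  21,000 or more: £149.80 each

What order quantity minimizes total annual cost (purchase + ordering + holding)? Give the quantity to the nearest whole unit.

Holding cost per unit per year at price C is H = 0.18·C.
For each price level, check whether its EOQ is feasible; otherwise the best quantity at that price is the breakpoint.
EOQ at £154.00 = 861.6 (feasible in tier 1): TC = 35,600×£154.00 + (35,600/861.6)×289 + (861.6/2)×0.18×£154.00 = £5,506,282.82.
EOQ at £152.20 = 866.7 < 14000, so use break Q=14000: TC = 35,600×£152.20 + (35,600/14000.0)×289 + (14000.0/2)×0.18×£152.20 = £5,610,826.89.
EOQ at £149.80 = 873.6 < 21000, so use break Q=21000: TC = 35,600×£149.80 + (35,600/21000.0)×289 + (21000.0/2)×0.18×£149.80 = £5,616,491.92.
Lowest total cost is £5,506,282.82 at Q = 861.6.

Q* ≈ 862 bags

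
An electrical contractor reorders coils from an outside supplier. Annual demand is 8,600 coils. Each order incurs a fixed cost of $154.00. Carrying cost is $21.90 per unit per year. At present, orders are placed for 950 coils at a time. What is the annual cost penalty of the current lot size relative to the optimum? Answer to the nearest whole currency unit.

Extra cost ≈ $4,180 per year

EOQ = √(2DS/H) = √(2 × 8,600 × 154 / 21.9) ≈ 347.78.
Cost at Q* = (D/Q*)S + (Q*/2)H = √(2DSH) ≈ $7,616.35.
Cost at Q = 950: (8,600/950)×154 + (950/2)×21.9 = $1,394.11 + $10,402.50 = $11,796.61.
Excess = $11,796.61 − $7,616.35 = $4,180.26.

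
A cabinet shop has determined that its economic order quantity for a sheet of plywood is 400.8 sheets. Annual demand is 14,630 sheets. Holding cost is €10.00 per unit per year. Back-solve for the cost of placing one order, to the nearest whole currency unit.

S ≈ €55

The basic EOQ model gives Q* = √(2DS/H); rearrange for the unknown.
From Q* = √(2DS/H): S = Q*²H / (2D) = 400.8² × 10 / (2 × 14,630) = 54.9011.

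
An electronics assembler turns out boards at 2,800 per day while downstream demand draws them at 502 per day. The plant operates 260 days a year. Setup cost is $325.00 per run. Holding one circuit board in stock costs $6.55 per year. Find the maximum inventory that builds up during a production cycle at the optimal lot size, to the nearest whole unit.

I_max ≈ 3,260 boards

Annual demand D = 502 × 260 = 130,520.
Production build-up factor (1 − d/p) = 1 − 502/2,800 = 0.8207.
Q* = √(2DS / (H(1 − d/p))) = √(2 × 130,520 × 325 / (6.55 × 0.8207)).
= √(84,838,000 / 5.3757) ≈ 3972.634.
Maximum inventory = Q*(1 − d/p) = 3972.634 × 0.8207 ≈ 3260.398.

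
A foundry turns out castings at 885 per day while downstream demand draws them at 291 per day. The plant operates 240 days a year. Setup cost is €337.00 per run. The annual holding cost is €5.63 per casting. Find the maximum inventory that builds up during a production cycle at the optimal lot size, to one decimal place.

Annual demand D = 291 × 240 = 69,840.
Production build-up factor (1 − d/p) = 1 − 291/885 = 0.6712.
Q* = √(2DS / (H(1 − d/p))) = √(2 × 69,840 × 337 / (5.63 × 0.6712)).
= √(47,072,160 / 3.7788) ≈ 3529.444.
Maximum inventory = Q*(1 − d/p) = 3529.444 × 0.6712 ≈ 2368.915.

I_max ≈ 2,368.9 castings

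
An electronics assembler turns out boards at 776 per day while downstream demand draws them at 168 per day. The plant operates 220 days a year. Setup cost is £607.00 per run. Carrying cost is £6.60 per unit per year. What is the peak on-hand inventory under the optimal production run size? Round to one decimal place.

Annual demand D = 168 × 220 = 36,960.
Production build-up factor (1 − d/p) = 1 − 168/776 = 0.7835.
Q* = √(2DS / (H(1 − d/p))) = √(2 × 36,960 × 607 / (6.6 × 0.7835)).
= √(44,869,440 / 5.1711) ≈ 2945.659.
Maximum inventory = Q*(1 − d/p) = 2945.659 × 0.7835 ≈ 2307.939.

I_max ≈ 2,307.9 boards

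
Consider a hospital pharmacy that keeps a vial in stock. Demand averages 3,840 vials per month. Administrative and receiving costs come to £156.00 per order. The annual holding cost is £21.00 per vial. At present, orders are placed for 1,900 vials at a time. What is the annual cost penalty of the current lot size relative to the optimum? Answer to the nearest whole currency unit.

Annual demand D = 3,840 × 12 = 46,080.
EOQ = √(2DS/H) = √(2 × 46,080 × 156 / 21) ≈ 827.42.
Cost at Q* = (D/Q*)S + (Q*/2)H = √(2DSH) ≈ £17,375.73.
Cost at Q = 1,900: (46,080/1,900)×156 + (1,900/2)×21 = £3,783.41 + £19,950.00 = £23,733.41.
Excess = £23,733.41 − £17,375.73 = £6,357.68.

Extra cost ≈ £6,358 per year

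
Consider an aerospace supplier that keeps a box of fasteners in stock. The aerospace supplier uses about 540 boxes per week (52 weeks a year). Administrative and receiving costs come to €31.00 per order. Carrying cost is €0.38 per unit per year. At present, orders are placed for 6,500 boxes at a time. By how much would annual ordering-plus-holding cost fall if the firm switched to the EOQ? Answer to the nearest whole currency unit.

Extra cost ≈ €556 per year

Annual demand D = 540 × 52 = 28,080.
EOQ = √(2DS/H) = √(2 × 28,080 × 31 / 0.38) ≈ 2140.44.
Cost at Q* = (D/Q*)S + (Q*/2)H = √(2DSH) ≈ €813.37.
Cost at Q = 6,500: (28,080/6,500)×31 + (6,500/2)×0.38 = €133.92 + €1,235.00 = €1,368.92.
Excess = €1,368.92 − €813.37 = €555.55.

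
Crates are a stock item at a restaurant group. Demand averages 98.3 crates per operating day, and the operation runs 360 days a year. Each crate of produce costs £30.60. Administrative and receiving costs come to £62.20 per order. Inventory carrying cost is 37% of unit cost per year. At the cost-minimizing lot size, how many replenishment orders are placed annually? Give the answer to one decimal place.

N ≈ 56.8 orders per year

Annual demand D = 98.3 × 360 = 35,388.
Holding cost H = 0.37 × £30.60 = £11.3220 per unit per year.
The optimal lot size = √(2DS/H) = √(2 × 35,388 × 62.2 / 11.322) ≈ 623.56.
Orders per year = D / Q* = 35,388 / 623.56 ≈ 56.752.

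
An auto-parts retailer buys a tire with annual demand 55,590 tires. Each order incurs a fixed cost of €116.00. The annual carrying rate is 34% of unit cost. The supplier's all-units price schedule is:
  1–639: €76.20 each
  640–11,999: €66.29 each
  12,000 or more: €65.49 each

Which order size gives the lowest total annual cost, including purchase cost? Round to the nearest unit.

Holding cost per unit per year at price C is H = 0.34·C.
Candidates are each tier's EOQ (if it falls in that tier) and each price-break quantity.
Tier 1 (€76.20): EOQ = 705.5 exceeds tier's upper bound 639, so this tier is dominated.
EOQ at €66.29 = 756.4 (feasible in tier 2): TC = 55,590×€66.29 + (55,590/756.4)×116 + (756.4/2)×0.34×€66.29 = €3,702,110.37.
EOQ at €65.49 = 761.1 < 12000, so use break Q=12000: TC = 55,590×€65.49 + (55,590/12000.0)×116 + (12000.0/2)×0.34×€65.49 = €3,774,726.07.
Lowest total cost is €3,702,110.37 at Q = 756.4.

Q* ≈ 756 tires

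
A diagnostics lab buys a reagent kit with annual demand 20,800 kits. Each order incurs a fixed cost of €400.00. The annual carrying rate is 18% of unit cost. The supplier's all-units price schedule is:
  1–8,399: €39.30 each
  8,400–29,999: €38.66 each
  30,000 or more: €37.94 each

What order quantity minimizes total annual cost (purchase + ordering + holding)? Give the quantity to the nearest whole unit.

Q* ≈ 1,534 kits

Holding cost per unit per year at price C is H = 0.18·C.
Evaluate total cost at each tier's feasible EOQ or, if the EOQ is below the tier, at the tier's minimum quantity.
EOQ at €39.30 = 1533.7 (feasible in tier 1): TC = 20,800×€39.30 + (20,800/1533.7)×400 + (1533.7/2)×0.18×€39.30 = €828,289.49.
EOQ at €38.66 = 1546.4 < 8400, so use break Q=8400: TC = 20,800×€38.66 + (20,800/8400.0)×400 + (8400.0/2)×0.18×€38.66 = €834,345.44.
EOQ at €37.94 = 1561.0 < 30000, so use break Q=30000: TC = 20,800×€37.94 + (20,800/30000.0)×400 + (30000.0/2)×0.18×€37.94 = €891,867.33.
Lowest total cost is €828,289.49 at Q = 1533.7.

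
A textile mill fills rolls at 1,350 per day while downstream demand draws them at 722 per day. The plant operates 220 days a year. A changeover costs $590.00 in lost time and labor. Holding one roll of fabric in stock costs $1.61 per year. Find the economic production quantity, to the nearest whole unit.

Annual demand D = 722 × 220 = 158,840.
Production build-up factor (1 − d/p) = 1 − 722/1,350 = 0.4652.
Q* = √(2DS / (H(1 − d/p))) = √(2 × 158,840 × 590 / (1.61 × 0.4652)).
= √(187,431,200 / 0.7489) ≈ 15819.584.

Q* ≈ 15,820 rolls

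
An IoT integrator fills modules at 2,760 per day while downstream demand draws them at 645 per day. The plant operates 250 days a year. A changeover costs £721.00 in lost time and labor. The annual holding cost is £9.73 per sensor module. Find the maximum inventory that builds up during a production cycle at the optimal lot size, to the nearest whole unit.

I_max ≈ 4,279 modules

Annual demand D = 645 × 250 = 161,250.
Production build-up factor (1 − d/p) = 1 − 645/2,760 = 0.7663.
Q* = √(2DS / (H(1 − d/p))) = √(2 × 161,250 × 721 / (9.73 × 0.7663)).
= √(232,522,500 / 7.4561) ≈ 5584.386.
Maximum inventory = Q*(1 − d/p) = 5584.386 × 0.7663 ≈ 4279.339.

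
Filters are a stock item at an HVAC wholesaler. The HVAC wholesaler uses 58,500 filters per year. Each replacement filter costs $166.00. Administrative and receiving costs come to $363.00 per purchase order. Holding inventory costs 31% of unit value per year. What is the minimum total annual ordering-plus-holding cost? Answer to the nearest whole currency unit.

Holding cost H = 0.31 × $166.00 = $51.4600 per unit per year.
The optimal lot size = √(2DS/H) = √(2 × 58,500 × 363 / 51.46) ≈ 908.47.
At Q*, ordering cost (D/Q*)S equals holding cost (Q*/2)H, each = √(DSH/2).
Minimum total = √(2DSH) = √(2 × 58,500 × 363 × 51.46) ≈ 46749.948.

TC* ≈ $46,750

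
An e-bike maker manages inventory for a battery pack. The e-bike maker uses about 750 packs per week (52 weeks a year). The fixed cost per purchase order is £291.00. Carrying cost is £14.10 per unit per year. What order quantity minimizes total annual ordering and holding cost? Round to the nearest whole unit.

Q* ≈ 1,269 packs

Annual demand D = 750 × 52 = 39,000.
EOQ = √(2DS / H) = √(2 × 39,000 × 291 / 14.1).
= √(22,698,000 / 14.1) = √1,609,787.234 ≈ 1268.774.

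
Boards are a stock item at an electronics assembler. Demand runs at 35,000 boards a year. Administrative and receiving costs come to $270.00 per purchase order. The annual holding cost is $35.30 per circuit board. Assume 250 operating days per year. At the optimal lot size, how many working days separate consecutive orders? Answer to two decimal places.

T ≈ 5.23 days

Q* = √(2DS/H) = √(2 × 35,000 × 270 / 35.3) ≈ 731.72.
Cycle time = Q*/D × 250 = 731.72 / 35,000 × 250 ≈ 5.227 days.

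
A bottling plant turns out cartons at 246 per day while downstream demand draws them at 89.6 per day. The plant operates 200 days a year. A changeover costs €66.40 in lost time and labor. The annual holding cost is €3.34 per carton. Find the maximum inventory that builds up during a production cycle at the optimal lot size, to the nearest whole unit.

Annual demand D = 89.6 × 200 = 17,920.
Production build-up factor (1 − d/p) = 1 − 89.6/246 = 0.6358.
Q* = √(2DS / (H(1 − d/p))) = √(2 × 17,920 × 66.4 / (3.34 × 0.6358)).
= √(2,379,776 / 2.1235) ≈ 1058.629.
Maximum inventory = Q*(1 − d/p) = 1058.629 × 0.6358 ≈ 673.047.

I_max ≈ 673 cartons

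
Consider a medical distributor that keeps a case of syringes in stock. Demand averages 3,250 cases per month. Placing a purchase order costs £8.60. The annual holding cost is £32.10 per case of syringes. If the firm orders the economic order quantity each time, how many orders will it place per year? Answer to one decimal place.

N ≈ 269.8 orders per year

Annual demand D = 3,250 × 12 = 39,000.
The optimal lot size = √(2DS/H) = √(2 × 39,000 × 8.6 / 32.1) ≈ 144.56.
Orders per year = D / Q* = 39,000 / 144.56 ≈ 269.787.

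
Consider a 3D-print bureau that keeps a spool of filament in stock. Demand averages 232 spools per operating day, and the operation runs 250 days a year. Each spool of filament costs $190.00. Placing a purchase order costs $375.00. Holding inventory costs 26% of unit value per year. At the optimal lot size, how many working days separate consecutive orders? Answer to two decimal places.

Annual demand D = 232 × 250 = 58,000.
Holding cost H = 0.26 × $190.00 = $49.4000 per unit per year.
EOQ = √(2DS/H) = √(2 × 58,000 × 375 / 49.4) ≈ 938.39.
Cycle time = Q*/D × 250 = 938.39 / 58,000 × 250 ≈ 4.045 days.

T ≈ 4.04 days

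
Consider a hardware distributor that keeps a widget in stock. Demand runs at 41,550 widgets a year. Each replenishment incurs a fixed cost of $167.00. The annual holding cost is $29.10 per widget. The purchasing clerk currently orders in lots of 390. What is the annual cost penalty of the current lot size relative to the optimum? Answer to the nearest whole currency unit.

EOQ = √(2DS/H) = √(2 × 41,550 × 167 / 29.1) ≈ 690.58.
Cost at Q* = (D/Q*)S + (Q*/2)H = √(2DSH) ≈ $20,095.80.
Cost at Q = 390: (41,550/390)×167 + (390/2)×29.1 = $17,791.92 + $5,674.50 = $23,466.42.
Excess = $23,466.42 − $20,095.80 = $3,370.63.

Extra cost ≈ $3,371 per year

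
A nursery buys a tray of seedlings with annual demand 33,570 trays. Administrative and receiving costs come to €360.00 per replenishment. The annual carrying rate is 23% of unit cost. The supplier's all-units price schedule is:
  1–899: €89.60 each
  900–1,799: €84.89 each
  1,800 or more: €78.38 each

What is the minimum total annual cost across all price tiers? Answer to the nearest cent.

Holding cost per unit per year at price C is H = 0.23·C.
Evaluate total cost at each tier's feasible EOQ or, if the EOQ is below the tier, at the tier's minimum quantity.
Tier 1 (€89.60): EOQ = 1083.0 exceeds tier's upper bound 899, so this tier is dominated.
EOQ at €84.89 = 1112.6 (feasible in tier 2): TC = 33,570×€84.89 + (33,570/1112.6)×360 + (1112.6/2)×0.23×€84.89 = €2,871,481.02.
EOQ at €78.38 = 1157.9 < 1800, so use break Q=1800: TC = 33,570×€78.38 + (33,570/1800.0)×360 + (1800.0/2)×0.23×€78.38 = €2,654,155.26.
Lowest total cost among the candidates is at Q = 1800.0.

TC* ≈ €2,654,155.26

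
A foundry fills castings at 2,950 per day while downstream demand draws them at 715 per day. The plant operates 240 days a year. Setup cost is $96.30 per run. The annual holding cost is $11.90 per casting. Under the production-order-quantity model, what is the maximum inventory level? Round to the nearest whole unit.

Annual demand D = 715 × 240 = 171,600.
Production build-up factor (1 − d/p) = 1 − 715/2,950 = 0.7576.
Q* = √(2DS / (H(1 − d/p))) = √(2 × 171,600 × 96.3 / (11.9 × 0.7576)).
= √(33,050,160 / 9.0158) ≈ 1914.633.
Maximum inventory = Q*(1 − d/p) = 1914.633 × 0.7576 ≈ 1450.578.

I_max ≈ 1,451 castings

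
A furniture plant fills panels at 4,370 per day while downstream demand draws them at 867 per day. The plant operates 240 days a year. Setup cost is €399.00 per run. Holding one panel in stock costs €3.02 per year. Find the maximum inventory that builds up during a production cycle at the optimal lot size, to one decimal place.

Annual demand D = 867 × 240 = 208,080.
Production build-up factor (1 − d/p) = 1 − 867/4,370 = 0.8016.
Q* = √(2DS / (H(1 − d/p))) = √(2 × 208,080 × 399 / (3.02 × 0.8016)).
= √(166,047,840 / 2.4208) ≈ 8281.973.
Maximum inventory = Q*(1 − d/p) = 8281.973 × 0.8016 ≈ 6638.844.

I_max ≈ 6,638.8 panels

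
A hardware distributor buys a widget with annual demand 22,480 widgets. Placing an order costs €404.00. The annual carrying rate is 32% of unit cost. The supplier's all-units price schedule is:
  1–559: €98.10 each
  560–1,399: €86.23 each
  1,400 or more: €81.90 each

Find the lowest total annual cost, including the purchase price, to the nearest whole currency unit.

TC* ≈ €1,865,945

Holding cost per unit per year at price C is H = 0.32·C.
Evaluate total cost at each tier's feasible EOQ or, if the EOQ is below the tier, at the tier's minimum quantity.
Tier 1 (€98.10): EOQ = 760.7 exceeds tier's upper bound 559, so this tier is dominated.
EOQ at €86.23 = 811.3 (feasible in tier 2): TC = 22,480×€86.23 + (22,480/811.3)×404 + (811.3/2)×0.32×€86.23 = €1,960,838.02.
EOQ at €81.90 = 832.5 < 1400, so use break Q=1400: TC = 22,480×€81.90 + (22,480/1400.0)×404 + (1400.0/2)×0.32×€81.90 = €1,865,944.69.
Lowest total cost among the candidates is at Q = 1400.0.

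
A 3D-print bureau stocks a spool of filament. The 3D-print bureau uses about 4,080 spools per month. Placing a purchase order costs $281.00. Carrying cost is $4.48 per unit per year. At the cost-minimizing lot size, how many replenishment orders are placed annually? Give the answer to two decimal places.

Annual demand D = 4,080 × 12 = 48,960.
Q* = √(2DS/H) = √(2 × 48,960 × 281 / 4.48) ≈ 2478.28.
Orders per year = D / Q* = 48,960 / 2478.28 ≈ 19.756.

N ≈ 19.76 orders per year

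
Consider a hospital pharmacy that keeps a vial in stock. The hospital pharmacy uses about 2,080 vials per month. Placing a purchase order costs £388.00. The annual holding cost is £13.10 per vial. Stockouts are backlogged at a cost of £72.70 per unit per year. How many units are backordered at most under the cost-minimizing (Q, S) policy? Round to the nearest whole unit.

S* ≈ 202 vials

Annual demand D = 2,080 × 12 = 24,960.
With planned backorders, Q* = √(2DS/H) · √((H+B)/B).
√(2DS/H) = √(2 × 24,960 × 388 / 13.1) = 1215.955.
√((H+B)/B) = √((13.1+72.7)/72.7) = 1.0864.
Q* ≈ 1320.973.
S* = Q* · H/(H+B) = 1320.973 × 13.1/85.8 ≈ 201.687.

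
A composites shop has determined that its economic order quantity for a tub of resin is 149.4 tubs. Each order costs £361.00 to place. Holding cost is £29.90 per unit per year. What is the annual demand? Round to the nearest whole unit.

Squaring Q* = √(2DS/H) gives Q*² = 2DS/H.
From Q* = √(2DS/H): D = Q*²H / (2S) = 149.4² × 29.9 / (2 × 361) = 924.347.

D ≈ 924 tubs per year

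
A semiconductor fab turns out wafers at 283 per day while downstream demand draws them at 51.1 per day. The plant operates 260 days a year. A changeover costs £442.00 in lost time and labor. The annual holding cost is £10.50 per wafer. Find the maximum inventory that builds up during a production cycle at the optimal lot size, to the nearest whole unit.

I_max ≈ 957 wafers

Annual demand D = 51.1 × 260 = 13,286.
Production build-up factor (1 − d/p) = 1 − 51.1/283 = 0.8194.
Q* = √(2DS / (H(1 − d/p))) = √(2 × 13,286 × 442 / (10.5 × 0.8194)).
= √(11,744,824 / 8.6041) ≈ 1168.346.
Maximum inventory = Q*(1 − d/p) = 1168.346 × 0.8194 ≈ 957.383.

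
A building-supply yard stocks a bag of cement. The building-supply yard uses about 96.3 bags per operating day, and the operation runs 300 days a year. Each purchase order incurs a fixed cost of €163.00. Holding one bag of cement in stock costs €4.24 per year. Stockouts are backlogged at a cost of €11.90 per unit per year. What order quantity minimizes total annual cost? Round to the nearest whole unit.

Annual demand D = 96.3 × 300 = 28,890.
With planned backorders, Q* = √(2DS/H) · √((H+B)/B).
√(2DS/H) = √(2 × 28,890 × 163 / 4.24) = 1490.389.
√((H+B)/B) = √((4.24+11.9)/11.9) = 1.1646.
Q* ≈ 1735.713.

Q* ≈ 1,736 bags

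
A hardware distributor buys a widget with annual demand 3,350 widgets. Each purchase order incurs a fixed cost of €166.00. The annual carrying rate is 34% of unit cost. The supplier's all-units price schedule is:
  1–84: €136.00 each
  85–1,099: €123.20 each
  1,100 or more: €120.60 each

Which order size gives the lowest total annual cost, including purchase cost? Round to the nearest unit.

Q* ≈ 163 widgets

Holding cost per unit per year at price C is H = 0.34·C.
Evaluate total cost at each tier's feasible EOQ or, if the EOQ is below the tier, at the tier's minimum quantity.
Tier 1 (€136.00): EOQ = 155.1 exceeds tier's upper bound 84, so this tier is dominated.
EOQ at €123.20 = 162.9 (feasible in tier 2): TC = 3,350×€123.20 + (3,350/162.9)×166 + (162.9/2)×0.34×€123.20 = €419,545.53.
EOQ at €120.60 = 164.7 < 1100, so use break Q=1100: TC = 3,350×€120.60 + (3,350/1100.0)×166 + (1100.0/2)×0.34×€120.60 = €427,067.75.
Lowest total cost is €419,545.53 at Q = 162.9.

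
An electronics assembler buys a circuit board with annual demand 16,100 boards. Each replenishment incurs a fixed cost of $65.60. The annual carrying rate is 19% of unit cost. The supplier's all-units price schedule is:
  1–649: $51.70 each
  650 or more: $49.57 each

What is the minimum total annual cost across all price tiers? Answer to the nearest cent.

Holding cost per unit per year at price C is H = 0.19·C.
For each price level, check whether its EOQ is feasible; otherwise the best quantity at that price is the breakpoint.
EOQ at $51.70 = 463.7 (feasible in tier 1): TC = 16,100×$51.70 + (16,100/463.7)×65.6 + (463.7/2)×0.19×$51.70 = $836,925.14.
EOQ at $49.57 = 473.6 < 650, so use break Q=650: TC = 16,100×$49.57 + (16,100/650.0)×65.6 + (650.0/2)×0.19×$49.57 = $802,762.81.
Lowest total cost among the candidates is at Q = 650.0.

TC* ≈ $802,762.81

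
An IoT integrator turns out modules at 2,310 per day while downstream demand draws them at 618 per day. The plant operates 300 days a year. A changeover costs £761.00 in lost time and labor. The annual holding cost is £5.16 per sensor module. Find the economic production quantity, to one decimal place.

Q* ≈ 8,640.6 modules

Annual demand D = 618 × 300 = 185,400.
Production build-up factor (1 − d/p) = 1 − 618/2,310 = 0.7325.
Q* = √(2DS / (H(1 − d/p))) = √(2 × 185,400 × 761 / (5.16 × 0.7325)).
= √(282,178,800 / 3.7795) ≈ 8640.585.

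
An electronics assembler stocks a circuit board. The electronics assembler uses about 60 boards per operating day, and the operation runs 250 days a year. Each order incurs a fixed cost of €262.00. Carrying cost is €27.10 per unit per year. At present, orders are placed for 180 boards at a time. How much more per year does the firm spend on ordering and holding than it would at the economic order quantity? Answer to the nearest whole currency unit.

Extra cost ≈ €9,678 per year

Annual demand D = 60 × 250 = 15,000.
EOQ = √(2DS/H) = √(2 × 15,000 × 262 / 27.1) ≈ 538.55.
Cost at Q* = (D/Q*)S + (Q*/2)H = √(2DSH) ≈ €14,594.73.
Cost at Q = 180: (15,000/180)×262 + (180/2)×27.1 = €21,833.33 + €2,439.00 = €24,272.33.
Excess = €24,272.33 − €14,594.73 = €9,677.61.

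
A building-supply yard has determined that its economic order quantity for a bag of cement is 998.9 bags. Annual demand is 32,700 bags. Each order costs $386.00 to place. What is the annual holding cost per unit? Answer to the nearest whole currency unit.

H ≈ $25

Invert the EOQ relation Q*² = 2DS/H.
From Q* = √(2DS/H): H = 2DS / Q*² = 2 × 32,700 × 386 / 998.9² = 25.3000.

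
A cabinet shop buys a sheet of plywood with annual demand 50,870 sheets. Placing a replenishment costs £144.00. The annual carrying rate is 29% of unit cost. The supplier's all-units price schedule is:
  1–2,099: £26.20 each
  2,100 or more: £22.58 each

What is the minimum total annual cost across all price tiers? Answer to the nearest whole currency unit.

TC* ≈ £1,159,008

Holding cost per unit per year at price C is H = 0.29·C.
Candidates are each tier's EOQ (if it falls in that tier) and each price-break quantity.
EOQ at £26.20 = 1388.6 (feasible in tier 1): TC = 50,870×£26.20 + (50,870/1388.6)×144 + (1388.6/2)×0.29×£26.20 = £1,343,344.59.
EOQ at £22.58 = 1495.8 < 2100, so use break Q=2100: TC = 50,870×£22.58 + (50,870/2100.0)×144 + (2100.0/2)×0.29×£22.58 = £1,159,008.44.
Lowest total cost among the candidates is at Q = 2100.0.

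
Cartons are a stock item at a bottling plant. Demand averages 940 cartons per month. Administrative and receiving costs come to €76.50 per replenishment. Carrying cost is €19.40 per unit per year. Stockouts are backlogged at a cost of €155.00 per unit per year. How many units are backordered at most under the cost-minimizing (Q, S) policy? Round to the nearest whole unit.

S* ≈ 35 cartons

Annual demand D = 940 × 12 = 11,280.
With planned backorders, Q* = √(2DS/H) · √((H+B)/B).
√(2DS/H) = √(2 × 11,280 × 76.5 / 19.4) = 298.263.
√((H+B)/B) = √((19.4+155)/155) = 1.0607.
Q* ≈ 316.378.
S* = Q* · H/(H+B) = 316.378 × 19.4/174.4 ≈ 35.193.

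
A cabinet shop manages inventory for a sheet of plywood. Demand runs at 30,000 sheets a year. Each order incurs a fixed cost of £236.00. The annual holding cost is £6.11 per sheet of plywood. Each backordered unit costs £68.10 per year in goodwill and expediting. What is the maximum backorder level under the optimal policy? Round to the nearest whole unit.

With planned backorders, Q* = √(2DS/H) · √((H+B)/B).
√(2DS/H) = √(2 × 30,000 × 236 / 6.11) = 1522.338.
√((H+B)/B) = √((6.11+68.1)/68.1) = 1.0439.
Q* ≈ 1589.164.
S* = Q* · H/(H+B) = 1589.164 × 6.11/74.21 ≈ 130.842.

S* ≈ 131 sheets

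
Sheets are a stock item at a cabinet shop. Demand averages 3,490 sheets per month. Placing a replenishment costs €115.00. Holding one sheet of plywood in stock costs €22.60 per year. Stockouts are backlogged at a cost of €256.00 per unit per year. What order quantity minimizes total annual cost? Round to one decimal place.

Q* ≈ 681.1 sheets

Annual demand D = 3,490 × 12 = 41,880.
With planned backorders, Q* = √(2DS/H) · √((H+B)/B).
√(2DS/H) = √(2 × 41,880 × 115 / 22.6) = 652.849.
√((H+B)/B) = √((22.6+256)/256) = 1.0432.
Q* ≈ 681.057.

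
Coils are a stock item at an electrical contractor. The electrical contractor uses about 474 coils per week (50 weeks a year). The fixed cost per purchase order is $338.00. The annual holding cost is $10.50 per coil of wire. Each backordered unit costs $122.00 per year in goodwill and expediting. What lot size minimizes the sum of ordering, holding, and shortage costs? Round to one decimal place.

Annual demand D = 474 × 50 = 23,700.
With planned backorders, Q* = √(2DS/H) · √((H+B)/B).
√(2DS/H) = √(2 × 23,700 × 338 / 10.5) = 1235.244.
√((H+B)/B) = √((10.5+122)/122) = 1.0421.
Q* ≈ 1287.303.

Q* ≈ 1,287.3 coils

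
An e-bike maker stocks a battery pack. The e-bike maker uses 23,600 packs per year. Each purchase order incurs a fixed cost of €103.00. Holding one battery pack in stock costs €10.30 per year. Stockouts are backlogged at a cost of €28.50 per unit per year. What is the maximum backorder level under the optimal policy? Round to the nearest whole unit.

With planned backorders, Q* = √(2DS/H) · √((H+B)/B).
√(2DS/H) = √(2 × 23,600 × 103 / 10.3) = 687.023.
√((H+B)/B) = √((10.3+28.5)/28.5) = 1.1668.
Q* ≈ 801.612.
S* = Q* · H/(H+B) = 801.612 × 10.3/38.8 ≈ 212.799.

S* ≈ 213 packs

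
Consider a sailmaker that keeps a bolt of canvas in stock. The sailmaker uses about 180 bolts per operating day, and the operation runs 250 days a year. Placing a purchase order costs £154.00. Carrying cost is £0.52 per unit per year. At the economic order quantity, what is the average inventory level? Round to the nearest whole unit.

Average inventory ≈ 2,581 bolts

Annual demand D = 180 × 250 = 45,000.
Q* = √(2DS/H) = √(2 × 45,000 × 154 / 0.52) ≈ 5162.74.
Average inventory = Q*/2 ≈ 5162.74 / 2 = 2581.368.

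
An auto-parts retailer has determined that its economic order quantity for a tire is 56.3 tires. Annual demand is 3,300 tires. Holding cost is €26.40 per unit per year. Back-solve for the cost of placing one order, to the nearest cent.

Squaring Q* = √(2DS/H) gives Q*² = 2DS/H.
From Q* = √(2DS/H): S = Q*²H / (2D) = 56.3² × 26.4 / (2 × 3,300) = 12.6788.

S ≈ €12.68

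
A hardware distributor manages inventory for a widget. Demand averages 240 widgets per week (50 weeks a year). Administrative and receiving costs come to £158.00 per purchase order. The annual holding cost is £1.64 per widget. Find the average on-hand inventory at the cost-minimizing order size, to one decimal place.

Annual demand D = 240 × 50 = 12,000.
The optimal lot size = √(2DS/H) = √(2 × 12,000 × 158 / 1.64) ≈ 1520.59.
Average inventory = Q*/2 ≈ 1520.59 / 2 = 760.295.

Average inventory ≈ 760.3 widgets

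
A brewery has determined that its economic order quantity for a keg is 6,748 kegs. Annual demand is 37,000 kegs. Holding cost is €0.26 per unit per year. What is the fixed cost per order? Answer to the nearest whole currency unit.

S ≈ €160

Invert the EOQ relation Q*² = 2DS/H.
From Q* = √(2DS/H): S = Q*²H / (2D) = 6,748² × 0.26 / (2 × 37,000) = 159.9896.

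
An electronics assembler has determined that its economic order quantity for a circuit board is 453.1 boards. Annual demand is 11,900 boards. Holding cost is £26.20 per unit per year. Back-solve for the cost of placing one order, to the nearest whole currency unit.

S ≈ £226

The basic EOQ model gives Q* = √(2DS/H); rearrange for the unknown.
From Q* = √(2DS/H): S = Q*²H / (2D) = 453.1² × 26.2 / (2 × 11,900) = 226.0021.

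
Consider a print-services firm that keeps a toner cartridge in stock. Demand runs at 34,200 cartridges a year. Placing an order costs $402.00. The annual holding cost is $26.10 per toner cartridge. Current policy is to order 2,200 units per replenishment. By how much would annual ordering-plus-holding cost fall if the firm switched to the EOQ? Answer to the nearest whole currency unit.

EOQ = √(2DS/H) = √(2 × 34,200 × 402 / 26.1) ≈ 1026.41.
Cost at Q* = (D/Q*)S + (Q*/2)H = √(2DSH) ≈ $26,789.30.
Cost at Q = 2,200: (34,200/2,200)×402 + (2,200/2)×26.1 = $6,249.27 + $28,710.00 = $34,959.27.
Excess = $34,959.27 − $26,789.30 = $8,169.97.

Extra cost ≈ $8,170 per year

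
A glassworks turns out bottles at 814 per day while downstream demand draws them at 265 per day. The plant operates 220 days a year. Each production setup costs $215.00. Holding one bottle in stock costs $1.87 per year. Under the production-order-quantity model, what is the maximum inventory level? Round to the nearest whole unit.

Annual demand D = 265 × 220 = 58,300.
Production build-up factor (1 − d/p) = 1 − 265/814 = 0.6744.
Q* = √(2DS / (H(1 − d/p))) = √(2 × 58,300 × 215 / (1.87 × 0.6744)).
= √(25,069,000 / 1.2612) ≈ 4458.346.
Maximum inventory = Q*(1 − d/p) = 4458.346 × 0.6744 ≈ 3006.919.

I_max ≈ 3,007 bottles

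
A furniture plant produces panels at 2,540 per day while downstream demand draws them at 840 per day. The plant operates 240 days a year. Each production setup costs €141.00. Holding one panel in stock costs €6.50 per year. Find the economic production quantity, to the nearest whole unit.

Annual demand D = 840 × 240 = 201,600.
Production build-up factor (1 − d/p) = 1 − 840/2,540 = 0.6693.
Q* = √(2DS / (H(1 − d/p))) = √(2 × 201,600 × 141 / (6.5 × 0.6693)).
= √(56,851,200 / 4.3504) ≈ 3614.977.

Q* ≈ 3,615 panels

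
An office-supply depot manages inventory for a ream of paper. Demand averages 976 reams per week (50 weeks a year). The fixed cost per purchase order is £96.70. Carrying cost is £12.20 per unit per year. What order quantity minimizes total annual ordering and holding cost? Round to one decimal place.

Annual demand D = 976 × 50 = 48,800.
EOQ = √(2DS / H) = √(2 × 48,800 × 96.7 / 12.2).
= √(9,437,920 / 12.2) = √773,600 ≈ 879.545.

Q* ≈ 879.5 reams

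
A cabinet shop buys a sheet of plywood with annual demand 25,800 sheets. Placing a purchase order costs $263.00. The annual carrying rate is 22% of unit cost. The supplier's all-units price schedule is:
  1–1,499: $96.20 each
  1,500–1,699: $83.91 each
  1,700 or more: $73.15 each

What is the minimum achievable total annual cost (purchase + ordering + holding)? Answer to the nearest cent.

TC* ≈ $1,904,940.46

Holding cost per unit per year at price C is H = 0.22·C.
For each price level, check whether its EOQ is feasible; otherwise the best quantity at that price is the breakpoint.
EOQ at $96.20 = 800.8 (feasible in tier 1): TC = 25,800×$96.20 + (25,800/800.8)×263 + (800.8/2)×0.22×$96.20 = $2,498,907.34.
EOQ at $83.91 = 857.4 < 1500, so use break Q=1500: TC = 25,800×$83.91 + (25,800/1500.0)×263 + (1500.0/2)×0.22×$83.91 = $2,183,246.75.
EOQ at $73.15 = 918.3 < 1700, so use break Q=1700: TC = 25,800×$73.15 + (25,800/1700.0)×263 + (1700.0/2)×0.22×$73.15 = $1,904,940.46.
Lowest total cost among the candidates is at Q = 1700.0.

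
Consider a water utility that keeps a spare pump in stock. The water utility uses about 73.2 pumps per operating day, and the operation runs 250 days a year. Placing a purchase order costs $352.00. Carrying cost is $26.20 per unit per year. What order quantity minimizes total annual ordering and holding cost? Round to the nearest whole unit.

Annual demand D = 73.2 × 250 = 18,300.
EOQ = √(2DS / H) = √(2 × 18,300 × 352 / 26.2).
= √(12,883,200 / 26.2) = √491,725.1908 ≈ 701.231.

Q* ≈ 701 pumps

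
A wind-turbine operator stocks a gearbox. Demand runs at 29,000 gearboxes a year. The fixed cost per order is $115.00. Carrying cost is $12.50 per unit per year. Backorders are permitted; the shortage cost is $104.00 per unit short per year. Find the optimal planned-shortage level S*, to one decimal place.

With planned backorders, Q* = √(2DS/H) · √((H+B)/B).
√(2DS/H) = √(2 × 29,000 × 115 / 12.5) = 730.479.
√((H+B)/B) = √((12.5+104)/104) = 1.0584.
Q* ≈ 773.133.
S* = Q* · H/(H+B) = 773.133 × 12.5/116.5 ≈ 82.954.

S* ≈ 83.0 gearboxes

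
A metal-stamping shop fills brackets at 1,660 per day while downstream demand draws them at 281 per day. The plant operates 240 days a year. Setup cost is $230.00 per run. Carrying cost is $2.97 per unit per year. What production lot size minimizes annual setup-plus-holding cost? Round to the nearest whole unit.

Annual demand D = 281 × 240 = 67,440.
Production build-up factor (1 − d/p) = 1 − 281/1,660 = 0.8307.
Q* = √(2DS / (H(1 − d/p))) = √(2 × 67,440 × 230 / (2.97 × 0.8307)).
= √(31,022,400 / 2.4672) ≈ 3545.940.

Q* ≈ 3,546 brackets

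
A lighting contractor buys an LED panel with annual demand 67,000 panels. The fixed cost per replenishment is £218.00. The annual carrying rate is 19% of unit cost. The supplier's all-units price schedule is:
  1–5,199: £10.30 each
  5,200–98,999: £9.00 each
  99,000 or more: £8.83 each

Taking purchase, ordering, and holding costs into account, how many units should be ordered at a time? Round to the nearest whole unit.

Q* ≈ 5,200 panels

Holding cost per unit per year at price C is H = 0.19·C.
Evaluate total cost at each tier's feasible EOQ or, if the EOQ is below the tier, at the tier's minimum quantity.
EOQ at £10.30 = 3863.5 (feasible in tier 1): TC = 67,000×£10.30 + (67,000/3863.5)×218 + (3863.5/2)×0.19×£10.30 = £697,660.94.
EOQ at £9.00 = 4133.2 < 5200, so use break Q=5200: TC = 67,000×£9.00 + (67,000/5200.0)×218 + (5200.0/2)×0.19×£9.00 = £610,254.85.
EOQ at £8.83 = 4172.8 < 99000, so use break Q=99000: TC = 67,000×£8.83 + (67,000/99000.0)×218 + (99000.0/2)×0.19×£8.83 = £674,803.69.
Lowest total cost is £610,254.85 at Q = 5200.0.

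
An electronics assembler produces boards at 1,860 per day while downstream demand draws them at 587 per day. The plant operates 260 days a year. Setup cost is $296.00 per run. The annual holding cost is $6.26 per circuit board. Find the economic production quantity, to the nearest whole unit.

Annual demand D = 587 × 260 = 152,620.
Production build-up factor (1 − d/p) = 1 − 587/1,860 = 0.6844.
Q* = √(2DS / (H(1 − d/p))) = √(2 × 152,620 × 296 / (6.26 × 0.6844)).
= √(90,351,040 / 4.2844) ≈ 4592.209.

Q* ≈ 4,592 boards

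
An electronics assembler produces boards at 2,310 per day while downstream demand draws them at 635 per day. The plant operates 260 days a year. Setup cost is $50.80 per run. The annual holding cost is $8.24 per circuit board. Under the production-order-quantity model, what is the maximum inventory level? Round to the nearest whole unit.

I_max ≈ 1,215 boards

Annual demand D = 635 × 260 = 165,100.
Production build-up factor (1 − d/p) = 1 − 635/2,310 = 0.7251.
Q* = √(2DS / (H(1 − d/p))) = √(2 × 165,100 × 50.8 / (8.24 × 0.7251)).
= √(16,774,160 / 5.9749) ≈ 1675.542.
Maximum inventory = Q*(1 − d/p) = 1675.542 × 0.7251 ≈ 1214.949.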